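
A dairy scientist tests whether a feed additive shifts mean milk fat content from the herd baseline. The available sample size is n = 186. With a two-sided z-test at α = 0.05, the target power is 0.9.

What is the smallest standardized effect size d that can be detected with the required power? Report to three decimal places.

d ≈ 0.238

Required noncentrality: δ = z_{0.025} + z_{0.10} = 1.960 + 1.282 = 3.242.
(Lower-tail contribution to power is negligible for δ > 0.)
δ = d·√n ⇒ d = δ/√n = 3.242/√186 = 0.2377.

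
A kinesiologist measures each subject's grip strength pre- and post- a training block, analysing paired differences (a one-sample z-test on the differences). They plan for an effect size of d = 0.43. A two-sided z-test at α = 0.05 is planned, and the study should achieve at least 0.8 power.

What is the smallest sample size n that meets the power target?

n = 43

For power 0.8 need Φ(δ − z_{0.025}) = 0.8, so δ = z_{0.025} + z_{0.20} = 1.960 + 0.842 = 2.802.
(The Φ(−δ − z_{α/2}) term is vanishingly small for δ > 0 and is dropped in the standard sample-size formula.)
δ = d·√n ⇒ n = (δ/d)² = (2.802 / 0.43)² = 42.45.
Rounding up, n = 43.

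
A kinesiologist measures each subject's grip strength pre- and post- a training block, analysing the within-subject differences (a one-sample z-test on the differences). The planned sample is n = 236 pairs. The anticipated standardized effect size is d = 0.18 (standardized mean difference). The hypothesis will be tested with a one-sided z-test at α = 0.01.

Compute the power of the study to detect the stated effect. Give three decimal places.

Noncentrality parameter: δ = d·√n = 0.18 × √236 = 2.7652
Critical value for a one-sided test at α = 0.01: z_α = 2.326.
Power = Φ(δ − 2.326) = Φ(0.439) = 0.6696.

Power ≈ 0.670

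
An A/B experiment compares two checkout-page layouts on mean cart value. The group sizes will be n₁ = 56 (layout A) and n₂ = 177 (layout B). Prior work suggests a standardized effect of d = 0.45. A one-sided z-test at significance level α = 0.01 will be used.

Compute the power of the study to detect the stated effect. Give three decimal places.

Power ≈ 0.729

Noncentrality parameter: δ = d / √(1/n₁ + 1/n₂) = 0.45 / √(1/56 + 1/177) = 2.9350
Critical value for a one-sided test at α = 0.01: z_α = 2.326.
Power = Φ(δ − 2.326) = Φ(0.609) = 0.7286.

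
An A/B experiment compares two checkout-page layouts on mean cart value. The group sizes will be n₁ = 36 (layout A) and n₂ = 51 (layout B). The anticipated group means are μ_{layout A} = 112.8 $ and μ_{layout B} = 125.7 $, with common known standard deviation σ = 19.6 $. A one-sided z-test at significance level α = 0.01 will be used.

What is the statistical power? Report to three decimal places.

Power ≈ 0.757

Standardized effect: d = |μ_{layout A} − μ_{layout B}| / σ = |112.8 − 125.7| / 19.6 = 0.6582
Noncentrality parameter: δ = d / √(1/n₁ + 1/n₂) = 0.6582 / √(1/36 + 1/51) = 3.0235
One-sided α = 0.01 → critical value z_{0.01} = 2.326.
Power = Φ(δ − 2.326) = Φ(0.697) = 0.7571.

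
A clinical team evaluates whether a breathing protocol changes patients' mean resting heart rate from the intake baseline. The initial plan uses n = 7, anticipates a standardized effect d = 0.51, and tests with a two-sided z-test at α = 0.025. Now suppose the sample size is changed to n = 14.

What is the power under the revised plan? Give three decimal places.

Power ≈ 0.370

With n = 14: δ = d·√n = 0.51 × √14 = 1.9082. Critical value z_{0.0125} = 2.241.
Revised power = Φ(δ − 2.241) + Φ(−δ − 2.241) = Φ(-0.333) + Φ(-4.150) = 0.3695 + 0.0000 = 0.3695.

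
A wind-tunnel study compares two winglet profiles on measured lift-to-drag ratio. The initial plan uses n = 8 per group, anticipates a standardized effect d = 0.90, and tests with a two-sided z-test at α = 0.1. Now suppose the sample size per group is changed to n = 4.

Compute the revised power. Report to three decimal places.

Power ≈ 0.357

With n = 4 per group: δ = d·√(n/2) = 0.90 × √(4/2) = 1.2728. Critical value z_{0.05} = 1.645.
Revised power = Φ(δ − 1.645) + Φ(−δ − 1.645) = Φ(-0.372) + Φ(-2.918) = 0.3549 + 0.0018 = 0.3567.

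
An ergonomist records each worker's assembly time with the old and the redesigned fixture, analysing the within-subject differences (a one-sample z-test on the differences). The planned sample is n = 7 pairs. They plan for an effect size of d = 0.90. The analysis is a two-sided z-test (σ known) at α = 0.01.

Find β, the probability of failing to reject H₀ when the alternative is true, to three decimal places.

β ≈ 0.577

Noncentrality parameter: δ = d·√n = 0.90 × √7 = 2.3812
Two-sided α = 0.01 → critical value z_{0.005} = 2.576.
Power = Φ(δ − 2.576) + Φ(−δ − 2.576) = Φ(-0.195) + Φ(-4.957) = 0.4228 + 0.0000 = 0.4228.
Type II error: β = 1 − power = 1 − 0.4228 = 0.5772.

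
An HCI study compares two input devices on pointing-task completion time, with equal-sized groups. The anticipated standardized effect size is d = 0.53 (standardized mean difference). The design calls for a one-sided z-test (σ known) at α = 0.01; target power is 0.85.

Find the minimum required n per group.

n = 81 per group

Set Φ(δ − 2.326) = 0.85; then δ − 2.326 = Φ⁻¹(0.85) = 1.036, giving δ = 3.363.
δ = d·√(n/2) ⇒ n = 2(δ/d)² = 2 × (3.363 / 0.53)² = 80.51.
Round up to the next whole unit.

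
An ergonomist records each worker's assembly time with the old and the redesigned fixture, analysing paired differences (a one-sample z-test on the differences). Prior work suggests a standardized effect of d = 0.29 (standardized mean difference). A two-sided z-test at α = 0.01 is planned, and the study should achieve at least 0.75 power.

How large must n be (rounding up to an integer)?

Set Φ(δ − 2.576) = 0.75; then δ − 2.576 = Φ⁻¹(0.75) = 0.674, giving δ = 3.250.
(The Φ(−δ − z_{α/2}) term is vanishingly small for δ > 0 and is dropped in the standard sample-size formula.)
δ = d·√n ⇒ n = (δ/d)² = (3.250 / 0.29)² = 125.62.
Round up to the next whole unit.

n = 126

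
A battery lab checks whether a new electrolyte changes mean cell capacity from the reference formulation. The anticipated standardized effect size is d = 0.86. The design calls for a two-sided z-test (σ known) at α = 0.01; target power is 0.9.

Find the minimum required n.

n = 21

For power 0.9 need Φ(δ − z_{0.005}) = 0.9, so δ = z_{0.005} + z_{0.10} = 2.576 + 1.282 = 3.857.
(For δ > 0 the lower-tail rejection region contributes negligibly to power, so the one-term inversion is standard.)
δ = d·√n ⇒ n = (δ/d)² = (3.857 / 0.86)² = 20.12.
Round up to the next whole unit.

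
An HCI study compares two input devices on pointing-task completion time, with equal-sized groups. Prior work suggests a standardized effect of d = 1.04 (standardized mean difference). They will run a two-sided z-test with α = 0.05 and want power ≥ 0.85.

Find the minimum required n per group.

n = 17 per group

For power 0.85 need Φ(δ − z_{0.025}) = 0.85, so δ = z_{0.025} + z_{0.15} = 1.960 + 1.036 = 2.996.
(For δ > 0 the lower-tail rejection region contributes negligibly to power, so the one-term inversion is standard.)
δ = d·√(n/2) ⇒ n = 2(δ/d)² = 2 × (2.996 / 1.04)² = 16.60.
Rounding up, n = 17 per group.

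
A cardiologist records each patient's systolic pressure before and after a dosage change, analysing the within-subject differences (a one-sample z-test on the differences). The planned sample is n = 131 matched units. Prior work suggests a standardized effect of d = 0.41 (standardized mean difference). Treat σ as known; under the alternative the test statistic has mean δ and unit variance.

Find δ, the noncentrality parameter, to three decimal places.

δ ≈ 4.693

δ = d·√n = 0.41 × √131 = 4.6927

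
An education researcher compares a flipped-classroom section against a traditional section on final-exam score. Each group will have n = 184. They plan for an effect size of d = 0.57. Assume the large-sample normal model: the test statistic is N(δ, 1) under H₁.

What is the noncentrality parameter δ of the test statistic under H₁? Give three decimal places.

The noncentrality parameter scales effect size by the design's sample-size factor: δ = d·√(n/2) = 0.57 × √(184/2) = 5.4672

δ ≈ 5.467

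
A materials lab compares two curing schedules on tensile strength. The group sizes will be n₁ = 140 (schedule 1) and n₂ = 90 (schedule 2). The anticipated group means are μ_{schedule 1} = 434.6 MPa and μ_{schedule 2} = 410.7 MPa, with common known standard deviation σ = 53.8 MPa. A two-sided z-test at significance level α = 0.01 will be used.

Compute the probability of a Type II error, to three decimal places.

Standardized effect: d = |μ_{schedule 1} − μ_{schedule 2}| / σ = |434.6 − 410.7| / 53.8 = 0.4442
Noncentrality parameter: λ = d / √(1/n₁ + 1/n₂) = 0.4442 / √(1/140 + 1/90) = 3.2880
Two-sided α = 0.01 → critical value z_{0.005} = 2.576.
Power = Φ(λ − 2.576) + Φ(−λ − 2.576) = Φ(0.712) + Φ(-5.864) = 0.7618 + 0.0000 = 0.7618.
Type II error: β = 1 − power = 1 − 0.7618 = 0.2382.

β ≈ 0.238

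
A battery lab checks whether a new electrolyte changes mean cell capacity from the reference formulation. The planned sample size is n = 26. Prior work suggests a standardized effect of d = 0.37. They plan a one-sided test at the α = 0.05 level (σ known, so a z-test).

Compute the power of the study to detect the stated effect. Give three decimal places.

Power ≈ 0.596

Noncentrality parameter: δ = d·√n = 0.37 × √26 = 1.8866
One-sided α = 0.05 → critical value z_{0.05} = 1.645.
Power = P(Z > 1.645 − δ) = Φ(0.242) = 0.5955.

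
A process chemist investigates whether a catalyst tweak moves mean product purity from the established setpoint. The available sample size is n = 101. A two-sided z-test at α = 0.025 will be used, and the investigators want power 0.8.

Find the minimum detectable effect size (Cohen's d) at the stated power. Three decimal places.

d ≈ 0.307

Need Φ(δ − 2.241) = 0.8, so δ = 2.241 + 0.842 = 3.083.
(Lower-tail contribution to power is negligible for δ > 0.)
δ = d·√n ⇒ d = δ/√n = 3.083/√101 = 0.3068.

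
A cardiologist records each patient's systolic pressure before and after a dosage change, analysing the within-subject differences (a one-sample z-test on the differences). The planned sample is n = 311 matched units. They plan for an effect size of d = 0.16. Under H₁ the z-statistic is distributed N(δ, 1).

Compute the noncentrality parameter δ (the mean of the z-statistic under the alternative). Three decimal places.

The noncentrality parameter scales effect size by the design's sample-size factor: δ = d·√n = 0.16 × √311 = 2.8216

δ ≈ 2.822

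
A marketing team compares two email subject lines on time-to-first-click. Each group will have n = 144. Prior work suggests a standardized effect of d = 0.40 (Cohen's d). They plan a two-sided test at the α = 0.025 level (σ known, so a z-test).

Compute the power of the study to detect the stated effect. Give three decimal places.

Power ≈ 0.875

Noncentrality parameter: δ = d·√(n/2) = 0.40 × √(144/2) = 3.3941
Critical value for a two-sided test at α = 0.025: z_{α/2} = 2.241.
Power = Φ(δ − 2.241) + Φ(−δ − 2.241) = Φ(1.153) + Φ(-5.636) = 0.8755 + 0.0000 = 0.8755.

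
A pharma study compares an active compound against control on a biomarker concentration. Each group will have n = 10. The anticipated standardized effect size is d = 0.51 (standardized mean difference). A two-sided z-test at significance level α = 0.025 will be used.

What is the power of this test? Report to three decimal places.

Power ≈ 0.136

Noncentrality parameter: δ = d·√(n/2) = 0.51 × √(10/2) = 1.1404
Two-sided α = 0.025 → critical value z_{0.0125} = 2.241.
Power = Φ(δ − 2.241) + Φ(−δ − 2.241) = Φ(-1.101) + Φ(-3.382) = 0.1354 + 0.0004 = 0.1358.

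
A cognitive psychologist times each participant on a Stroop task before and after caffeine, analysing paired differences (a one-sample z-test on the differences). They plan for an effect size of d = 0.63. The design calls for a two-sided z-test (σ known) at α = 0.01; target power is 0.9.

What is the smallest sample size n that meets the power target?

n = 38

For power 0.9 need Φ(δ − z_{0.005}) = 0.9, so δ = z_{0.005} + z_{0.10} = 2.576 + 1.282 = 3.857.
(Ignoring the negligible lower-tail rejection probability gives the usual closed-form inversion.)
δ = d·√n ⇒ n = (δ/d)² = (3.857 / 0.63)² = 37.49.
Round up to the next whole unit.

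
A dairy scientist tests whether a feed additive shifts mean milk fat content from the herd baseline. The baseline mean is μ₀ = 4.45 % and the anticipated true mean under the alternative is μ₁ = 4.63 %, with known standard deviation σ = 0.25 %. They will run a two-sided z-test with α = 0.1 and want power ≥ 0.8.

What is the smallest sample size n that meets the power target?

Standardized effect: d = |μ₁ − μ₀| / σ = |4.63 − 4.45| / 0.25 = 0.7200
Set Φ(δ − 1.645) = 0.8; then δ − 1.645 = Φ⁻¹(0.8) = 0.842, giving δ = 2.486.
(For δ > 0 the lower-tail rejection region contributes negligibly to power, so the one-term inversion is standard.)
δ = d·√n ⇒ n = (δ/d)² = (2.486 / 0.7200)² = 11.93.
Rounding up, n = 12.

n = 12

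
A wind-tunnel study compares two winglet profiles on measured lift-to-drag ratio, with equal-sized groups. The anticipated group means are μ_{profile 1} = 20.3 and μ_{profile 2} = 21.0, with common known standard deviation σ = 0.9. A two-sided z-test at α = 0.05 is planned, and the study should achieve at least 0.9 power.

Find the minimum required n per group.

n = 35 per group

Standardized effect: d = |μ_{profile 1} − μ_{profile 2}| / σ = |20.3 − 21.0| / 0.9 = 0.7778
Set Φ(δ − 1.960) = 0.9; then δ − 1.960 = Φ⁻¹(0.9) = 1.282, giving δ = 3.242.
(Ignoring the negligible lower-tail rejection probability gives the usual closed-form inversion.)
δ = d·√(n/2) ⇒ n = 2(δ/d)² = 2 × (3.242 / 0.7778)² = 34.74.
Round up to the next whole unit.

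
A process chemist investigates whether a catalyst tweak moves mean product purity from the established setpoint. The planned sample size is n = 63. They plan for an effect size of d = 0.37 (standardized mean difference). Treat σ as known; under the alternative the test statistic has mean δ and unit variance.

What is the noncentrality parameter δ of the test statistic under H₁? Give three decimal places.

The noncentrality parameter scales effect size by the design's sample-size factor: δ = d·√n = 0.37 × √63 = 2.9368

δ ≈ 2.937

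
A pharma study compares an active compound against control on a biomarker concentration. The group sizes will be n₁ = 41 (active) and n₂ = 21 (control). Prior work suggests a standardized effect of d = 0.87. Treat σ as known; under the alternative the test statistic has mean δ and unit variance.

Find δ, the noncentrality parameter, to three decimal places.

δ = d / √(1/n₁ + 1/n₂) = 0.87 / √(1/41 + 1/21) = 3.2421

δ ≈ 3.242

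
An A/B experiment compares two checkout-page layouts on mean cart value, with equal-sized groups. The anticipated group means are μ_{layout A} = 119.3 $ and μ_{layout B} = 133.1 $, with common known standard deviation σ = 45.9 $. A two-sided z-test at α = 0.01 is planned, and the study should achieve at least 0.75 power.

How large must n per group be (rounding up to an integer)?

n = 234 per group

Standardized effect: d = |μ_{layout A} − μ_{layout B}| / σ = |119.3 − 133.1| / 45.9 = 0.3007
Set Φ(δ − 2.576) = 0.75; then δ − 2.576 = Φ⁻¹(0.75) = 0.674, giving δ = 3.250.
(The Φ(−δ − z_{α/2}) term is vanishingly small for δ > 0 and is dropped in the standard sample-size formula.)
δ = d·√(n/2) ⇒ n = 2(δ/d)² = 2 × (3.250 / 0.3007)² = 233.75.
Rounding up, n = 234 per group.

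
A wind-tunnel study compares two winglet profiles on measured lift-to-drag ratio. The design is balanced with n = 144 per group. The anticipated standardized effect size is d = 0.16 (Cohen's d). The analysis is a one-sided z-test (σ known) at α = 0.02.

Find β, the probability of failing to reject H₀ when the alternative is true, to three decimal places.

Noncentrality parameter: δ = d·√(n/2) = 0.16 × √(144/2) = 1.3576
Critical value for a one-sided test at α = 0.02: z_α = 2.054.
Power = P(Z > 2.054 − δ) = Φ(-0.696) = 0.2432.
Type II error: β = 1 − power = 1 − 0.2432 = 0.7568.

β ≈ 0.757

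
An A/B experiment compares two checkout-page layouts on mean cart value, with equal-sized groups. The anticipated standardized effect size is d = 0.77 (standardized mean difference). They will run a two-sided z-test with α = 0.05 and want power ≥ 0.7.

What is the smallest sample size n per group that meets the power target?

n = 21 per group

For power 0.7 need Φ(δ − z_{0.025}) = 0.7, so δ = z_{0.025} + z_{0.30} = 1.960 + 0.524 = 2.484.
(The Φ(−δ − z_{α/2}) term is vanishingly small for δ > 0 and is dropped in the standard sample-size formula.)
δ = d·√(n/2) ⇒ n = 2(δ/d)² = 2 × (2.484 / 0.77)² = 20.82.
Rounding up, n = 21 per group.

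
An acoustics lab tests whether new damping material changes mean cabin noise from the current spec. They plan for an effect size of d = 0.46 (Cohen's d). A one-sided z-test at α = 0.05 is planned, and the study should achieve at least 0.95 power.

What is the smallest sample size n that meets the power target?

For power 0.95 need Φ(δ − z_{0.05}) = 0.95, so δ = z_{0.05} + z_{0.05} = 1.645 + 1.645 = 3.290.
δ = d·√n ⇒ n = (δ/d)² = (3.290 / 0.46)² = 51.14.
Rounding up, n = 52.

n = 52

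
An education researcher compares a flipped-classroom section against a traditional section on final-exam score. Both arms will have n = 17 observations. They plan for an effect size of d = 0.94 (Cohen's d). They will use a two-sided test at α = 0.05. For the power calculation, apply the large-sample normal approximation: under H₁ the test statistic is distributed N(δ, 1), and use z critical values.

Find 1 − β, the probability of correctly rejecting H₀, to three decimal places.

Noncentrality parameter: δ = d·√(n/2) = 0.94 × √(17/2) = 2.7405
Two-sided α = 0.05 → critical value z_{0.025} = 1.960.
Power = Φ(δ − 1.960) + Φ(−δ − 1.960) = Φ(0.781) + Φ(-4.701) = 0.7825 + 0.0000 = 0.7825.

Power ≈ 0.782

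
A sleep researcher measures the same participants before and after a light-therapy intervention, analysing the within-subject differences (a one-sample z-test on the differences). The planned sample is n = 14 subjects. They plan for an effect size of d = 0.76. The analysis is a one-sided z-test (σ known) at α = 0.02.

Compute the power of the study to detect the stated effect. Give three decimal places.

Power ≈ 0.785

Noncentrality parameter: δ = d·√n = 0.76 × √14 = 2.8437
Critical value for a one-sided test at α = 0.02: z_α = 2.054.
Power = Φ(δ − 2.054) = Φ(0.790) = 0.7852.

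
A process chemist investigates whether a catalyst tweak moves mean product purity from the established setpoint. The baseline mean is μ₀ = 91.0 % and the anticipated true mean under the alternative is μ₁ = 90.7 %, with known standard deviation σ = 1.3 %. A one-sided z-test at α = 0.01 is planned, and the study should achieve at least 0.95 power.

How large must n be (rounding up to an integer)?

n = 297

Standardized effect: d = |μ₁ − μ₀| / σ = |90.7 − 91.0| / 1.3 = 0.2308
Set Φ(δ − 2.326) = 0.95; then δ − 2.326 = Φ⁻¹(0.95) = 1.645, giving δ = 3.971.
δ = d·√n ⇒ n = (δ/d)² = (3.971 / 0.2308)² = 296.13.
Round up to the next whole unit.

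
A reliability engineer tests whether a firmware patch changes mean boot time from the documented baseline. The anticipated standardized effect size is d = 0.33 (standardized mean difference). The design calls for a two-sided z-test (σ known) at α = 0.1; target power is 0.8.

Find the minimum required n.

n = 57

Set Φ(δ − 1.645) = 0.8; then δ − 1.645 = Φ⁻¹(0.8) = 0.842, giving δ = 2.486.
(Ignoring the negligible lower-tail rejection probability gives the usual closed-form inversion.)
δ = d·√n ⇒ n = (δ/d)² = (2.486 / 0.33)² = 56.77.
Round up to the next whole unit.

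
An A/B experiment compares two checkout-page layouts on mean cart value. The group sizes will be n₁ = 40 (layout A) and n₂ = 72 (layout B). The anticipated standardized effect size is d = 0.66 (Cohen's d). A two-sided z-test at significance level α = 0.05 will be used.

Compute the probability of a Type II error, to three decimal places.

β ≈ 0.083

Noncentrality parameter: δ = d / √(1/n₁ + 1/n₂) = 0.66 / √(1/40 + 1/72) = 3.3468
Critical value for a two-sided test at α = 0.05: z_{α/2} = 1.960.
Power = Φ(δ − 1.960) + Φ(−δ − 1.960) = Φ(1.387) + Φ(-5.307) = 0.9173 + 0.0000 = 0.9173.
Type II error: β = 1 − power = 1 − 0.9173 = 0.0827.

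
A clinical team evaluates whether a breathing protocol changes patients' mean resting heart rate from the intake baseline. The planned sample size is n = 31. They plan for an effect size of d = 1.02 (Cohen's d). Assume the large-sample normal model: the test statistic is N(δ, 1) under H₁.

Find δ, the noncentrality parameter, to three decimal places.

δ ≈ 5.679

The noncentrality parameter scales effect size by the design's sample-size factor: δ = d·√n = 1.02 × √31 = 5.6791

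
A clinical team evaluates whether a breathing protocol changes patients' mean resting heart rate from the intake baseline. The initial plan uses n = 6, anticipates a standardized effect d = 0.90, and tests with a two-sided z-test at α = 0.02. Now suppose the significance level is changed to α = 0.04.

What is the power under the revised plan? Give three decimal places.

Power ≈ 0.560

δ = d·√n = 0.90 × √6 = 2.2045 (unchanged). New critical value: z_{0.02} = 2.054.
Revised power = Φ(δ − 2.054) + Φ(−δ − 2.054) = Φ(0.151) + Φ(-4.258) = 0.5599 + 0.0000 = 0.5599.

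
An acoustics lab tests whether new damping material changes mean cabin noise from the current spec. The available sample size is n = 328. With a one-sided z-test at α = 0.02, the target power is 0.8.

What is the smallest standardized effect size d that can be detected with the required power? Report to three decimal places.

Need Φ(δ − 2.054) = 0.8, so δ = 2.054 + 0.842 = 2.895.
δ = d·√n ⇒ d = δ/√n = 2.895/√328 = 0.1599.

d ≈ 0.160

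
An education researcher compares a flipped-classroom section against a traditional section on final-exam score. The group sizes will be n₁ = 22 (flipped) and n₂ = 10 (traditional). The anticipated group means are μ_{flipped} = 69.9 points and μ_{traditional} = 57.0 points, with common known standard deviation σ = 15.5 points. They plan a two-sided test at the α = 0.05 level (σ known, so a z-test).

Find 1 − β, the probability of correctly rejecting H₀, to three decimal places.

Standardized effect: d = |μ_{flipped} − μ_{traditional}| / σ = |69.9 − 57.0| / 15.5 = 0.8323
Noncentrality parameter: λ = d / √(1/n₁ + 1/n₂) = 0.8323 / √(1/22 + 1/10) = 2.1822
Critical value for a two-sided test at α = 0.05: z_{α/2} = 1.960.
Power = Φ(λ − 1.960) + Φ(−λ − 1.960) = Φ(0.222) + Φ(-4.142) = 0.5879 + 0.0000 = 0.5880.

Power ≈ 0.588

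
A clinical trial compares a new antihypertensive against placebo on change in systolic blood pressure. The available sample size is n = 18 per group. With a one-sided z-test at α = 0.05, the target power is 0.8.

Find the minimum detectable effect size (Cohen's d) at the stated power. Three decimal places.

d ≈ 0.829

Need Φ(δ − 1.645) = 0.8, so δ = 1.645 + 0.842 = 2.486.
δ = d·√(n/2) ⇒ d = δ/√(n/2) = 2.486/√(18/2) = 0.8288.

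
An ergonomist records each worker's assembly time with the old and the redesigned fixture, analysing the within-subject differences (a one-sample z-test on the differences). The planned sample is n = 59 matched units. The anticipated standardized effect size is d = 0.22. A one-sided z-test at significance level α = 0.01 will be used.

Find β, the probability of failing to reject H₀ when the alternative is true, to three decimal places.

β ≈ 0.738

Noncentrality parameter: δ = d·√n = 0.22 × √59 = 1.6899
Critical value for a one-sided test at α = 0.01: z_α = 2.326.
Power = P(Z > 2.326 − δ) = Φ(-0.636) = 0.2622.
Type II error: β = 1 − power = 1 − 0.2622 = 0.7378.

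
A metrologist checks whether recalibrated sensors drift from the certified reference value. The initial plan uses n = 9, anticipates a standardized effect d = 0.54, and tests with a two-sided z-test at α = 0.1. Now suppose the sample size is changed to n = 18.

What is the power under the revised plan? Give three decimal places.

Power ≈ 0.741

With n = 18: δ = d·√n = 0.54 × √18 = 2.2910. Critical value z_{0.05} = 1.645.
Revised power = Φ(δ − 1.645) + Φ(−δ − 1.645) = Φ(0.646) + Φ(-3.936) = 0.7409 + 0.0000 = 0.7410.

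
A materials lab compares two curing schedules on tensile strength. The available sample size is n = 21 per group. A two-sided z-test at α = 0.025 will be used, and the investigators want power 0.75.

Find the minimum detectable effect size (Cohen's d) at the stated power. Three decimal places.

d ≈ 0.900

Required noncentrality: δ = z_{0.0125} + z_{0.25} = 2.241 + 0.674 = 2.916.
(Lower-tail contribution to power is negligible for δ > 0.)
δ = d·√(n/2) ⇒ d = δ/√(n/2) = 2.916/√(21/2) = 0.8999.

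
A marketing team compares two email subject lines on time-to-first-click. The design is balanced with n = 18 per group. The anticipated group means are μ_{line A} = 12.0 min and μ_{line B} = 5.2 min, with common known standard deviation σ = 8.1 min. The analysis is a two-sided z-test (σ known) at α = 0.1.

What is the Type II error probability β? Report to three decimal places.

Standardized effect: d = |μ_{line A} − μ_{line B}| / σ = |12.0 − 5.2| / 8.1 = 0.8395
Noncentrality parameter: λ = d·√(n/2) = 0.8395 × √(18/2) = 2.5185
Two-sided α = 0.1 → critical value z_{0.05} = 1.645.
Power = Φ(λ − 1.645) + Φ(−λ − 1.645) = Φ(0.874) + Φ(-4.163) = 0.8088 + 0.0000 = 0.8089.
Type II error: β = 1 − power = 1 − 0.8089 = 0.1911.

β ≈ 0.191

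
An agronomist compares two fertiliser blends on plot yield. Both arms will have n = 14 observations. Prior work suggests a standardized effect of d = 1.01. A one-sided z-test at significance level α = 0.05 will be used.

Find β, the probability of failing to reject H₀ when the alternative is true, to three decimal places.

β ≈ 0.152

Noncentrality parameter: δ = d·√(n/2) = 1.01 × √(14/2) = 2.6722
One-sided α = 0.05 → critical value z_{0.05} = 1.645.
Power = Φ(δ − 1.645) = Φ(1.027) = 0.8479.
Type II error: β = 1 − power = 1 − 0.8479 = 0.1521.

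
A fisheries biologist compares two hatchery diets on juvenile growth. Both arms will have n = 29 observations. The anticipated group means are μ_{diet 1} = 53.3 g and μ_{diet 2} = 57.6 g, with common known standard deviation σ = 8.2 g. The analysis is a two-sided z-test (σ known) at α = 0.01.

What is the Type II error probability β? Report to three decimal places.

Standardized effect: d = |μ_{diet 1} − μ_{diet 2}| / σ = |53.3 − 57.6| / 8.2 = 0.5244
Noncentrality parameter: δ = d·√(n/2) = 0.5244 × √(29/2) = 1.9968
Critical value for a two-sided test at α = 0.01: z_{α/2} = 2.576.
Power = Φ(δ − 2.576) + Φ(−δ − 2.576) = Φ(-0.579) + Φ(-4.573) = 0.2813 + 0.0000 = 0.2813.
Type II error: β = 1 − power = 1 − 0.2813 = 0.7187.

β ≈ 0.719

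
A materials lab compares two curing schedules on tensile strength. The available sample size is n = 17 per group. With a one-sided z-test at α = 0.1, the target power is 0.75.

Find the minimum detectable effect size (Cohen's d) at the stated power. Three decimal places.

Required noncentrality: δ = z_{0.1} + z_{0.25} = 1.282 + 0.674 = 1.956.
δ = d·√(n/2) ⇒ d = δ/√(n/2) = 1.956/√(17/2) = 0.6709.

d ≈ 0.671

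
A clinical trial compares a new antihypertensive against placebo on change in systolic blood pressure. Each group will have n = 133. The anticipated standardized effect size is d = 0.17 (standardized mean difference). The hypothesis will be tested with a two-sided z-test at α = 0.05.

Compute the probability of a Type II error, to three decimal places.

β ≈ 0.716

Noncentrality parameter: δ = d·√(n/2) = 0.17 × √(133/2) = 1.3863
Critical value for a two-sided test at α = 0.05: z_{α/2} = 1.960.
Power = Φ(δ − 1.960) + Φ(−δ − 1.960) = Φ(-0.574) + Φ(-3.346) = 0.2831 + 0.0004 = 0.2835.
Type II error: β = 1 − power = 1 − 0.2835 = 0.7165.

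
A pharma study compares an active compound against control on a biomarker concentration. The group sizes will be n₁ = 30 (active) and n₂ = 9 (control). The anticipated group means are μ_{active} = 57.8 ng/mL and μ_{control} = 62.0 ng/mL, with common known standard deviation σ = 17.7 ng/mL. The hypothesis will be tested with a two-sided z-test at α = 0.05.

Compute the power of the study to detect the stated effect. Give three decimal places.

Power ≈ 0.096

Standardized effect: d = |μ_{active} − μ_{control}| / σ = |57.8 − 62.0| / 17.7 = 0.2373
Noncentrality parameter: δ = d / √(1/n₁ + 1/n₂) = 0.2373 / √(1/30 + 1/9) = 0.6243
Two-sided α = 0.05 → critical value z_{0.025} = 1.960.
Power = Φ(δ − 1.960) + Φ(−δ − 1.960) = Φ(-1.336) + Φ(-2.584) = 0.0908 + 0.0049 = 0.0957.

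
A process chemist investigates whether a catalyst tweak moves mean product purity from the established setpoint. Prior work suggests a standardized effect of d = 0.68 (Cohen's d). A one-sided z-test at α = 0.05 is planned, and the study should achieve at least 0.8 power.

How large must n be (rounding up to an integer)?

For power 0.8 need Φ(δ − z_{0.05}) = 0.8, so δ = z_{0.05} + z_{0.20} = 1.645 + 0.842 = 2.486.
δ = d·√n ⇒ n = (δ/d)² = (2.486 / 0.68)² = 13.37.
Rounding up, n = 14.

n = 14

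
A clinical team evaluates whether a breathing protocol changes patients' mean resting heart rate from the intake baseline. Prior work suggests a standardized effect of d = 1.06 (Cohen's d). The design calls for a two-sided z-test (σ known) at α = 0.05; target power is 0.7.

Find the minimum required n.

n = 6

For power 0.7 need Φ(δ − z_{0.025}) = 0.7, so δ = z_{0.025} + z_{0.30} = 1.960 + 0.524 = 2.484.
(Ignoring the negligible lower-tail rejection probability gives the usual closed-form inversion.)
δ = d·√n ⇒ n = (δ/d)² = (2.484 / 1.06)² = 5.49.
Rounding up, n = 6.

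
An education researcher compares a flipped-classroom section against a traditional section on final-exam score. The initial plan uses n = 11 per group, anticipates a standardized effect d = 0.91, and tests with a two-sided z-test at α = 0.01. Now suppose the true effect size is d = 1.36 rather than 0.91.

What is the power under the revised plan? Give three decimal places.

With d = 1.36: δ = d·√(n/2) = 1.36 × √(11/2) = 3.1895. Critical value z_{0.005} = 2.576.
Revised power = Φ(δ − 2.576) + Φ(−δ − 2.576) = Φ(0.614) + Φ(-5.765) = 0.7303 + 0.0000 = 0.7303.

Power ≈ 0.730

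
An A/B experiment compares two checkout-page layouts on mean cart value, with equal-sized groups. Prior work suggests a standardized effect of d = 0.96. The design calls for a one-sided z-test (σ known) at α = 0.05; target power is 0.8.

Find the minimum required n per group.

Set Φ(δ − 1.645) = 0.8; then δ − 1.645 = Φ⁻¹(0.8) = 0.842, giving δ = 2.486.
δ = d·√(n/2) ⇒ n = 2(δ/d)² = 2 × (2.486 / 0.96)² = 13.42.
Rounding up, n = 14 per group.

n = 14 per group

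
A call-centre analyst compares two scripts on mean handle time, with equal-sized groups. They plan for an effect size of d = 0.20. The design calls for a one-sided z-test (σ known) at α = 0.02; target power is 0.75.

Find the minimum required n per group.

Set Φ(δ − 2.054) = 0.75; then δ − 2.054 = Φ⁻¹(0.75) = 0.674, giving δ = 2.728.
δ = d·√(n/2) ⇒ n = 2(δ/d)² = 2 × (2.728 / 0.20)² = 372.16.
Round up to the next whole unit.

n = 373 per group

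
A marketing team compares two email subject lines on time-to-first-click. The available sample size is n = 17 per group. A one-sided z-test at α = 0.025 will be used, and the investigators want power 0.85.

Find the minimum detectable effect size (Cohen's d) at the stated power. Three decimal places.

d ≈ 1.028

Need Φ(δ − 1.960) = 0.85, so δ = 1.960 + 1.036 = 2.996.
δ = d·√(n/2) ⇒ d = δ/√(n/2) = 2.996/√(17/2) = 1.0278.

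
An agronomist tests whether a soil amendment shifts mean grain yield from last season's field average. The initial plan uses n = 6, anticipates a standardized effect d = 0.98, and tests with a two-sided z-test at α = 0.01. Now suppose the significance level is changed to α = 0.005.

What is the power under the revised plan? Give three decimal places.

Power ≈ 0.342

δ = d·√n = 0.98 × √6 = 2.4005 (unchanged). New critical value: z_{0.0025} = 2.807.
Revised power = Φ(δ − 2.807) + Φ(−δ − 2.807) = Φ(-0.407) + Φ(-5.208) = 0.3422 + 0.0000 = 0.3422.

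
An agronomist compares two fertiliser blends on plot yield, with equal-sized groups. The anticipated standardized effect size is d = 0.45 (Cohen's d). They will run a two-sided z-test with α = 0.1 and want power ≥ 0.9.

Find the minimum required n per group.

For power 0.9 need Φ(δ − z_{0.05}) = 0.9, so δ = z_{0.05} + z_{0.10} = 1.645 + 1.282 = 2.926.
(The Φ(−δ − z_{α/2}) term is vanishingly small for δ > 0 and is dropped in the standard sample-size formula.)
δ = d·√(n/2) ⇒ n = 2(δ/d)² = 2 × (2.926 / 0.45)² = 84.58.
Round up to the next whole unit.

n = 85 per group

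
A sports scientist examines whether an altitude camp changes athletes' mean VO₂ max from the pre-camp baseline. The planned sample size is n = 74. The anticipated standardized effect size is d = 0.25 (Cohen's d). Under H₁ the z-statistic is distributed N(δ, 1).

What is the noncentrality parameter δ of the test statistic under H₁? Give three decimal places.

δ = d·√n = 0.25 × √74 = 2.1506

δ ≈ 2.151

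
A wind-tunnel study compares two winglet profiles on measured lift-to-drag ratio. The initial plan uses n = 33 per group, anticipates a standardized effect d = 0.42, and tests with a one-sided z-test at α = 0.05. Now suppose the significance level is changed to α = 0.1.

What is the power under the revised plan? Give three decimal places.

Power ≈ 0.664

δ = d·√(n/2) = 0.42 × √(33/2) = 1.7060 (unchanged). New critical value: z_{0.1} = 1.282.
Revised power = P(Z > 1.282 − δ) = Φ(0.424) = 0.6644.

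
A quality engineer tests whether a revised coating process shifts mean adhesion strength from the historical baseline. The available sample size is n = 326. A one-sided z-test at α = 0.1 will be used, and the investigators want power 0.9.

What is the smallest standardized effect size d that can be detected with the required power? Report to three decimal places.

d ≈ 0.142

Required noncentrality: δ = z_{0.1} + z_{0.10} = 1.282 + 1.282 = 2.563.
δ = d·√n ⇒ d = δ/√n = 2.563/√326 = 0.1420.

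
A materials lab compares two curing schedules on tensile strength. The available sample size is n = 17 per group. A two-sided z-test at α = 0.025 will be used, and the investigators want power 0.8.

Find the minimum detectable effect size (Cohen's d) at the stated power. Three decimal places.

Need Φ(δ − 2.241) = 0.8, so δ = 2.241 + 0.842 = 3.083.
(The second rejection-region term Φ(−δ − z_{α/2}) is negligible and dropped.)
δ = d·√(n/2) ⇒ d = δ/√(n/2) = 3.083/√(17/2) = 1.0575.

d ≈ 1.057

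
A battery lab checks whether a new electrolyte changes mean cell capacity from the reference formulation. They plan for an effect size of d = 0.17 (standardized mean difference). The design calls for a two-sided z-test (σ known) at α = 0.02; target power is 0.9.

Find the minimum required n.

n = 451

Set Φ(δ − 2.326) = 0.9; then δ − 2.326 = Φ⁻¹(0.9) = 1.282, giving δ = 3.608.
(Ignoring the negligible lower-tail rejection probability gives the usual closed-form inversion.)
δ = d·√n ⇒ n = (δ/d)² = (3.608 / 0.17)² = 450.41.
Rounding up, n = 451.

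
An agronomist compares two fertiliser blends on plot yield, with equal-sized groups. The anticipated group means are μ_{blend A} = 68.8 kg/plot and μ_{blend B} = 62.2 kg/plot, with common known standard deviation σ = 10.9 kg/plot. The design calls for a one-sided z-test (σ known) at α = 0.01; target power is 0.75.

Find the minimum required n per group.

Standardized effect: d = |μ_{blend A} − μ_{blend B}| / σ = |68.8 − 62.2| / 10.9 = 0.6055
Set Φ(δ − 2.326) = 0.75; then δ − 2.326 = Φ⁻¹(0.75) = 0.674, giving δ = 3.001.
δ = d·√(n/2) ⇒ n = 2(δ/d)² = 2 × (3.001 / 0.6055)² = 49.12.
Round up to the next whole unit.

n = 50 per group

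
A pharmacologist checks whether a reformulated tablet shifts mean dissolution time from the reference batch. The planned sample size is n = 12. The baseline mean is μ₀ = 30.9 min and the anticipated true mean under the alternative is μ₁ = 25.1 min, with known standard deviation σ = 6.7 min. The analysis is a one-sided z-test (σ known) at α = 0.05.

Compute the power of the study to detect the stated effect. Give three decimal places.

Power ≈ 0.912

Standardized effect: d = |μ₁ − μ₀| / σ = |25.1 − 30.9| / 6.7 = 0.8657
Noncentrality parameter: δ = d·√n = 0.8657 × √12 = 2.9988
One-sided α = 0.05 → critical value z_{0.05} = 1.645.
Power = Φ(δ − 1.645) = Φ(1.354) = 0.9121.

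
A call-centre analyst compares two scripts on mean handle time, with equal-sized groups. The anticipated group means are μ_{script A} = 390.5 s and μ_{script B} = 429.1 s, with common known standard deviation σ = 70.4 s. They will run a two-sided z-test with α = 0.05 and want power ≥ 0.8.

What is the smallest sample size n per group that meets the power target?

n = 53 per group

Standardized effect: d = |μ_{script A} − μ_{script B}| / σ = |390.5 − 429.1| / 70.4 = 0.5483
Set Φ(δ − 1.960) = 0.8; then δ − 1.960 = Φ⁻¹(0.8) = 0.842, giving δ = 2.802.
(For δ > 0 the lower-tail rejection region contributes negligibly to power, so the one-term inversion is standard.)
δ = d·√(n/2) ⇒ n = 2(δ/d)² = 2 × (2.802 / 0.5483)² = 52.22.
Round up to the next whole unit.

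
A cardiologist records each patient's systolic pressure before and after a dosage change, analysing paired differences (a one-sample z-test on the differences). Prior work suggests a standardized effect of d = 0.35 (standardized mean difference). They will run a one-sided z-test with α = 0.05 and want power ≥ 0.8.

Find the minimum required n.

Set Φ(δ − 1.645) = 0.8; then δ − 1.645 = Φ⁻¹(0.8) = 0.842, giving δ = 2.486.
δ = d·√n ⇒ n = (δ/d)² = (2.486 / 0.35)² = 50.47.
Round up to the next whole unit.

n = 51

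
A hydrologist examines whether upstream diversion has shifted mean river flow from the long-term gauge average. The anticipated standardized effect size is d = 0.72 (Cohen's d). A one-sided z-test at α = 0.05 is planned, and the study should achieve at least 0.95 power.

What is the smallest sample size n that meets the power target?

n = 21

For power 0.95 need Φ(δ − z_{0.05}) = 0.95, so δ = z_{0.05} + z_{0.05} = 1.645 + 1.645 = 3.290.
δ = d·√n ⇒ n = (δ/d)² = (3.290 / 0.72)² = 20.88.
Rounding up, n = 21.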